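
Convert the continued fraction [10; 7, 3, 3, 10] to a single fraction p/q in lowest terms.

7623/752

Using pₖ = aₖpₖ₋₁ + pₖ₋₂ and qₖ = aₖqₖ₋₁ + qₖ₋₂:
  k=0: a=10, p=10, q=1
  k=1: a=7, p=71, q=7
  k=2: a=3, p=223, q=22
  k=3: a=3, p=740, q=73
  k=4: a=10, p=7623, q=752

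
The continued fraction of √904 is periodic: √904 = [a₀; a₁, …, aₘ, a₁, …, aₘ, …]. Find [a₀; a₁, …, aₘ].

[30; 15, 60]

a₀ = ⌊√904⌋ = 30.
With m₀=0, d₀=1 and mₖ₊₁ = dₖaₖ − mₖ, dₖ₊₁ = (n − mₖ₊₁²)/dₖ, aₖ₊₁ = ⌊(a₀+mₖ₊₁)/dₖ₊₁⌋:
  k=1: m=30, d=4, a=15
  k=2: m=30, d=1, a=60
d=1 and a=2a₀=60 at k=2, so the next step gives (m, d) = (30, 4) again — its k=1 value — and the period has length 2.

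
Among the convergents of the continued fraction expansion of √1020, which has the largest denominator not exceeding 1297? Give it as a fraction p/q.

√1020 = [31; 1, 14, 1, 62, …] (period length 4).
Convergents:
  p_0/q_0 = 31/1
  p_1/q_1 = 32/1
  p_2/q_2 = 479/15
  p_3/q_3 = 511/16
  p_4/q_4 = 32161/1007
  p_5/q_5 = 32672/1023
  p_6/q_6 = 489569/15329
q_5 = 1023 ≤ 1297 < 15329 = q_6, so the answer is 32672/1023.

32672/1023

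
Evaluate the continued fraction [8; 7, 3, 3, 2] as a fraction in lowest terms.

Fold from the inside: start with 2/1.
  3 + 1/2 = 7/2
  3 + 2/7 = 23/7
  7 + 7/23 = 168/23
  8 + 23/168 = 1367/168

1367/168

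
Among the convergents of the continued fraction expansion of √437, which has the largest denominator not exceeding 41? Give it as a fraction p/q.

439/21

√437 = [20; 1, 9, 2, 9, 1, 40, …] (period length 6).
Convergents:
  p_0/q_0 = 20/1
  p_1/q_1 = 21/1
  p_2/q_2 = 209/10
  p_3/q_3 = 439/21
  p_4/q_4 = 4160/199
q_3 = 21 ≤ 41 < 199 = q_4, so the answer is 439/21.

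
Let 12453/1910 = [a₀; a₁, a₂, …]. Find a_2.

1

12453 = 6·1910 + 993   →  a_0 = 6
1910 = 1·993 + 917   →  a_1 = 1
993 = 1·917 + 76   →  a_2 = 1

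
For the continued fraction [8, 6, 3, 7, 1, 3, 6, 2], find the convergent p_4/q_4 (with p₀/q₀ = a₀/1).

1289/158

Using pₖ = aₖpₖ₋₁ + pₖ₋₂, qₖ = aₖqₖ₋₁ + qₖ₋₂ (with p₋₁=1, p₋₂=0, q₋₁=0, q₋₂=1):
  k=0: a=8, p=8, q=1
  k=1: a=6, p=49, q=6
  k=2: a=3, p=155, q=19
  k=3: a=7, p=1134, q=139
  k=4: a=1, p=1289, q=158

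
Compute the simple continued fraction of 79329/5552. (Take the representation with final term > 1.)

79329 = 14·5552 + 1601
5552 = 3·1601 + 749
1601 = 2·749 + 103
749 = 7·103 + 28
103 = 3·28 + 19
28 = 1·19 + 9
19 = 2·9 + 1
9 = 9·1 + 0  (stop)
So 79329/5552 = [14; 3, 2, 7, 3, 1, 2, 9].

[14; 3, 2, 7, 3, 1, 2, 9]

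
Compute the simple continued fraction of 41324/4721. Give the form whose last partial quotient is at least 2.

[8; 1, 3, 19, 10, 6]

41324 = 8*4721 + 3556
4721 = 1*3556 + 1165
3556 = 3*1165 + 61
1165 = 19*61 + 6
61 = 10*6 + 1
6 = 6*1 + 0  (stop)
So 41324/4721 = [8; 1, 3, 19, 10, 6].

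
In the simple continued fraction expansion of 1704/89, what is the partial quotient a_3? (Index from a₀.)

5

1704 = 19·89 + 13   →  a_0 = 19
89 = 6·13 + 11   →  a_1 = 6
13 = 1·11 + 2   →  a_2 = 1
11 = 5·2 + 1   →  a_3 = 5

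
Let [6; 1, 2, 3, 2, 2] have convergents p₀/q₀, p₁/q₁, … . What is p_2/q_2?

20/3

Using pₖ = aₖpₖ₋₁ + pₖ₋₂, qₖ = aₖqₖ₋₁ + qₖ₋₂ (with p₋₁=1, p₋₂=0, q₋₁=0, q₋₂=1):
  k=0: a=6, p=6, q=1
  k=1: a=1, p=7, q=1
  k=2: a=2, p=20, q=3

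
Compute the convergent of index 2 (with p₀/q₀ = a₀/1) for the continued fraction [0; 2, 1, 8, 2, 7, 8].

1/3

Using pₖ = aₖpₖ₋₁ + pₖ₋₂, qₖ = aₖqₖ₋₁ + qₖ₋₂ (with p₋₁=1, p₋₂=0, q₋₁=0, q₋₂=1):
  k=0: a=0, p=0, q=1
  k=1: a=2, p=1, q=2
  k=2: a=1, p=1, q=3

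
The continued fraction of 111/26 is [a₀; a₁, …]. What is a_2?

111 = 4·26 + 7   →  a_0 = 4
26 = 3·7 + 5   →  a_1 = 3
7 = 1·5 + 2   →  a_2 = 1

1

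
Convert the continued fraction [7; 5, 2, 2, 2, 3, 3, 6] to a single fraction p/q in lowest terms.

33107/4608

Fold from the inside: start with 6/1.
  3 + 1/6 = 19/6
  3 + 6/19 = 63/19
  2 + 19/63 = 145/63
  2 + 63/145 = 353/145
  2 + 145/353 = 851/353
  5 + 353/851 = 4608/851
  7 + 851/4608 = 33107/4608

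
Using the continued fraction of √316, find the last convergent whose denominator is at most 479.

2862/161

√316 = [17; 1, 3, 2, 8, 2, 3, 1, 34, …] (period length 8).
Convergents:
  p_0/q_0 = 17/1
  p_1/q_1 = 18/1
  p_2/q_2 = 71/4
  p_3/q_3 = 160/9
  p_4/q_4 = 1351/76
  p_5/q_5 = 2862/161
  p_6/q_6 = 9937/559
q_5 = 161 ≤ 479 < 559 = q_6, so the answer is 2862/161.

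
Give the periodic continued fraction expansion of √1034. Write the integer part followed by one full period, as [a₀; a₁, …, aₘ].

[32; 6, 2, 2, 2, 6, 64]

a₀ = ⌊√1034⌋ = 32.
With m₀=0, d₀=1 and mₖ₊₁ = dₖaₖ − mₖ, dₖ₊₁ = (n − mₖ₊₁²)/dₖ, aₖ₊₁ = ⌊(a₀+mₖ₊₁)/dₖ₊₁⌋:
  k=1: m=32, d=10, a=6
  k=2: m=28, d=25, a=2
  k=3: m=22, d=22, a=2
  k=4: m=22, d=25, a=2
  k=5: m=28, d=10, a=6
  k=6: m=32, d=1, a=64
d=1 and a=2a₀=64 at k=6, so the next step gives (m, d) = (32, 10) again — its k=1 value — and the period has length 6.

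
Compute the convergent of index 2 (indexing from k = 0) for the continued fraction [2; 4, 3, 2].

29/13

Using pₖ = aₖpₖ₋₁ + pₖ₋₂, qₖ = aₖqₖ₋₁ + qₖ₋₂ (with p₋₁=1, p₋₂=0, q₋₁=0, q₋₂=1):
  k=0: a=2, p=2, q=1
  k=1: a=4, p=9, q=4
  k=2: a=3, p=29, q=13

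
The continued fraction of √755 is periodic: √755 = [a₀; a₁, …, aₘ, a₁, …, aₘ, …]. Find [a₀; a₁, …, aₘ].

a₀ = ⌊√755⌋ = 27.
With m₀=0, d₀=1 and mₖ₊₁ = dₖaₖ − mₖ, dₖ₊₁ = (n − mₖ₊₁²)/dₖ, aₖ₊₁ = ⌊(a₀+mₖ₊₁)/dₖ₊₁⌋:
  k=1: m=27, d=26, a=2
  k=2: m=25, d=5, a=10
  k=3: m=25, d=26, a=2
  k=4: m=27, d=1, a=54
d=1 and a=2a₀=54 at k=4, so the next step gives (m, d) = (27, 26) again — its k=1 value — and the period has length 4.

[27; 2, 10, 2, 54]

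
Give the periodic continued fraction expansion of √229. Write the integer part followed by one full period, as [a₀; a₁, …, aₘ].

[15; 7, 1, 1, 7, 30]

a₀ = ⌊√229⌋ = 15.
With m₀=0, d₀=1 and mₖ₊₁ = dₖaₖ − mₖ, dₖ₊₁ = (n − mₖ₊₁²)/dₖ, aₖ₊₁ = ⌊(a₀+mₖ₊₁)/dₖ₊₁⌋:
  k=1: m=15, d=4, a=7
  k=2: m=13, d=15, a=1
  k=3: m=2, d=15, a=1
  k=4: m=13, d=4, a=7
  k=5: m=15, d=1, a=30
d=1 and a=2a₀=30 at k=5, so the next step gives (m, d) = (15, 4) again — its k=1 value — and the period has length 5.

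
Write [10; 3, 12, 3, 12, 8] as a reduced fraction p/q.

117225/11354

Fold from the inside: start with 8/1.
  12 + 1/8 = 97/8
  3 + 8/97 = 299/97
  12 + 97/299 = 3685/299
  3 + 299/3685 = 11354/3685
  10 + 3685/11354 = 117225/11354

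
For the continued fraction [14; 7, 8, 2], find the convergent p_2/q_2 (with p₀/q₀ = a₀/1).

Using pₖ = aₖpₖ₋₁ + pₖ₋₂, qₖ = aₖqₖ₋₁ + qₖ₋₂ (with p₋₁=1, p₋₂=0, q₋₁=0, q₋₂=1):
  k=0: a=14, p=14, q=1
  k=1: a=7, p=99, q=7
  k=2: a=8, p=806, q=57

806/57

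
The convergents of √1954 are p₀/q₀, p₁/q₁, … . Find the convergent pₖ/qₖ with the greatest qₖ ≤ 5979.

95525/2161

√1954 = [44; 4, 1, 9, 44, 9, 1, 4, 88, …] (period length 8).
Convergents:
  p_0/q_0 = 44/1
  p_1/q_1 = 177/4
  p_2/q_2 = 221/5
  p_3/q_3 = 2166/49
  p_4/q_4 = 95525/2161
  p_5/q_5 = 861891/19498
q_4 = 2161 ≤ 5979 < 19498 = q_5, so the answer is 95525/2161.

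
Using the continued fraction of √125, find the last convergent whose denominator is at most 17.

123/11

√125 = [11; 5, 1, 1, 5, 22, …] (period length 5).
Convergents:
  p_0/q_0 = 11/1
  p_1/q_1 = 56/5
  p_2/q_2 = 67/6
  p_3/q_3 = 123/11
  p_4/q_4 = 682/61
q_3 = 11 ≤ 17 < 61 = q_4, so the answer is 123/11.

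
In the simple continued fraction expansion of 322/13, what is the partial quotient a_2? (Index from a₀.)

322 = 24·13 + 10   →  a_0 = 24
13 = 1·10 + 3   →  a_1 = 1
10 = 3·3 + 1   →  a_2 = 3

3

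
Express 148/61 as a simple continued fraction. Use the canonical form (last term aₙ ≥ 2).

[2; 2, 2, 1, 8]

148 = 2*61 + 26
61 = 2*26 + 9
26 = 2*9 + 8
9 = 1*8 + 1
8 = 8*1 + 0  (stop)
So 148/61 = [2; 2, 2, 1, 8].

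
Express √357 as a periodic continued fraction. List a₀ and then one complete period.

[18; 1, 8, 2, 8, 1, 36]

a₀ = ⌊√357⌋ = 18.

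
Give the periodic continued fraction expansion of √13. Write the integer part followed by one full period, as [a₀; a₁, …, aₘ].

a₀ = ⌊√13⌋ = 3.

[3; 1, 1, 1, 1, 6]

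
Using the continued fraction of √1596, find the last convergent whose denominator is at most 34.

799/20

√1596 = [39; 1, 18, 1, 78, …] (period length 4).
Convergents:
  p_0/q_0 = 39/1
  p_1/q_1 = 40/1
  p_2/q_2 = 759/19
  p_3/q_3 = 799/20
  p_4/q_4 = 63081/1579
q_3 = 20 ≤ 34 < 1579 = q_4, so the answer is 799/20.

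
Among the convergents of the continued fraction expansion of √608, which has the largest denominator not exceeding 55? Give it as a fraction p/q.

937/38

√608 = [24; 1, 1, 1, 11, 1, 1, 1, 48, …] (period length 8).
Convergents:
  p_0/q_0 = 24/1
  p_1/q_1 = 25/1
  p_2/q_2 = 49/2
  p_3/q_3 = 74/3
  p_4/q_4 = 863/35
  p_5/q_5 = 937/38
  p_6/q_6 = 1800/73
q_5 = 38 ≤ 55 < 73 = q_6, so the answer is 937/38.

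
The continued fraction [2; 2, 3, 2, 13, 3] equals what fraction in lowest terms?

1611/661

Fold from the inside: start with 3/1.
  13 + 1/3 = 40/3
  2 + 3/40 = 83/40
  3 + 40/83 = 289/83
  2 + 83/289 = 661/289
  2 + 289/661 = 1611/661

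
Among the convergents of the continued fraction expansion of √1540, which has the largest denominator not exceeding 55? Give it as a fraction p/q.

1295/33

√1540 = [39; 4, 8, 2, 8, 4, 78, …] (period length 6).
Convergents:
  p_0/q_0 = 39/1
  p_1/q_1 = 157/4
  p_2/q_2 = 1295/33
  p_3/q_3 = 2747/70
q_2 = 33 ≤ 55 < 70 = q_3, so the answer is 1295/33.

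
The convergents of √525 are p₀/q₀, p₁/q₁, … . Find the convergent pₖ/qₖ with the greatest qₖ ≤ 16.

252/11

√525 = [22; 1, 10, 2, 10, 1, 44, …] (period length 6).
Convergents:
  p_0/q_0 = 22/1
  p_1/q_1 = 23/1
  p_2/q_2 = 252/11
  p_3/q_3 = 527/23
q_2 = 11 ≤ 16 < 23 = q_3, so the answer is 252/11.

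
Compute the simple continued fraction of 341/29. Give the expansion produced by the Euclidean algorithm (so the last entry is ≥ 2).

341 = 11·29 + 22
29 = 1·22 + 7
22 = 3·7 + 1
7 = 7·1 + 0  (stop)
So 341/29 = [11; 1, 3, 7].

[11; 1, 3, 7]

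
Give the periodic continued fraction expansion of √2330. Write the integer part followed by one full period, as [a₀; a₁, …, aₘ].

[48; 3, 1, 2, 2, 1, 3, 96]

a₀ = ⌊√2330⌋ = 48.
With m₀=0, d₀=1 and mₖ₊₁ = dₖaₖ − mₖ, dₖ₊₁ = (n − mₖ₊₁²)/dₖ, aₖ₊₁ = ⌊(a₀+mₖ₊₁)/dₖ₊₁⌋:
  k=1: m=48, d=26, a=3
  k=2: m=30, d=55, a=1
  k=3: m=25, d=31, a=2
  k=4: m=37, d=31, a=2
  k=5: m=25, d=55, a=1
  k=6: m=30, d=26, a=3
  k=7: m=48, d=1, a=96
d=1 and a=2a₀=96 at k=7, so the next step gives (m, d) = (48, 26) again — its k=1 value — and the period has length 7.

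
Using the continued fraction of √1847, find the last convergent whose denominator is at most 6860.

158885/3697

√1847 = [42; 1, 41, 1, 84, …] (period length 4).
Convergents:
  p_0/q_0 = 42/1
  p_1/q_1 = 43/1
  p_2/q_2 = 1805/42
  p_3/q_3 = 1848/43
  p_4/q_4 = 157037/3654
  p_5/q_5 = 158885/3697
  p_6/q_6 = 6671322/155231
q_5 = 3697 ≤ 6860 < 155231 = q_6, so the answer is 158885/3697.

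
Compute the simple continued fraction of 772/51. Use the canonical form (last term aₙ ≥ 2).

[15; 7, 3, 2]

772 = 15*51 + 7
51 = 7*7 + 2
7 = 3*2 + 1
2 = 2*1 + 0  (stop)
So 772/51 = [15; 7, 3, 2].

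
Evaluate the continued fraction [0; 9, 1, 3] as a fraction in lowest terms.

Fold from the inside: start with 3/1.
  1 + 1/3 = 4/3
  9 + 3/4 = 39/4
  0 + 4/39 = 4/39

4/39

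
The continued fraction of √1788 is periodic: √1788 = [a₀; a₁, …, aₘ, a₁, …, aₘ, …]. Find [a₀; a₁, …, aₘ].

a₀ = ⌊√1788⌋ = 42.
With m₀=0, d₀=1 and mₖ₊₁ = dₖaₖ − mₖ, dₖ₊₁ = (n − mₖ₊₁²)/dₖ, aₖ₊₁ = ⌊(a₀+mₖ₊₁)/dₖ₊₁⌋:
  k=1: m=42, d=24, a=3
  k=2: m=30, d=37, a=1
  k=3: m=7, d=47, a=1
  k=4: m=40, d=4, a=20
  k=5: m=40, d=47, a=1
  k=6: m=7, d=37, a=1
  k=7: m=30, d=24, a=3
  k=8: m=42, d=1, a=84
d=1 and a=2a₀=84 at k=8, so the next step gives (m, d) = (42, 24) again — its k=1 value — and the period has length 8.

[42; 3, 1, 1, 20, 1, 1, 3, 84]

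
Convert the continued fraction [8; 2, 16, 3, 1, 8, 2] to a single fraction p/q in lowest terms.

Using pₖ = aₖpₖ₋₁ + pₖ₋₂ and qₖ = aₖqₖ₋₁ + qₖ₋₂:
  k=0: a=8, p=8, q=1
  k=1: a=2, p=17, q=2
  k=2: a=16, p=280, q=33
  k=3: a=3, p=857, q=101
  k=4: a=1, p=1137, q=134
  k=5: a=8, p=9953, q=1173
  k=6: a=2, p=21043, q=2480

21043/2480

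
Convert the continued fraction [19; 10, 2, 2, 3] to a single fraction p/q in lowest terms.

Fold from the inside: start with 3/1.
  2 + 1/3 = 7/3
  2 + 3/7 = 17/7
  10 + 7/17 = 177/17
  19 + 17/177 = 3380/177

3380/177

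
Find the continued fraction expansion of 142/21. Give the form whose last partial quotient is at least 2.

142 = 6*21 + 16
21 = 1*16 + 5
16 = 3*5 + 1
5 = 5*1 + 0  (stop)
So 142/21 = [6; 1, 3, 5].

[6; 1, 3, 5]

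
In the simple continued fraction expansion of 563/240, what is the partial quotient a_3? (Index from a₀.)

8

563 = 2·240 + 83   →  a_0 = 2
240 = 2·83 + 74   →  a_1 = 2
83 = 1·74 + 9   →  a_2 = 1
74 = 8·9 + 2   →  a_3 = 8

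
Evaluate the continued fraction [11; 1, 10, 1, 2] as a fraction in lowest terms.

Using pₖ = aₖpₖ₋₁ + pₖ₋₂ and qₖ = aₖqₖ₋₁ + qₖ₋₂:
  k=0: a=11, p=11, q=1
  k=1: a=1, p=12, q=1
  k=2: a=10, p=131, q=11
  k=3: a=1, p=143, q=12
  k=4: a=2, p=417, q=35

417/35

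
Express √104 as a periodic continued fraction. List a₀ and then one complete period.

a₀ = ⌊√104⌋ = 10.
With m₀=0, d₀=1 and mₖ₊₁ = dₖaₖ − mₖ, dₖ₊₁ = (n − mₖ₊₁²)/dₖ, aₖ₊₁ = ⌊(a₀+mₖ₊₁)/dₖ₊₁⌋:
  k=1: m=10, d=4, a=5
  k=2: m=10, d=1, a=20
d=1 and a=2a₀=20 at k=2, so the next step gives (m, d) = (10, 4) again — its k=1 value — and the period has length 2.

[10; 5, 20]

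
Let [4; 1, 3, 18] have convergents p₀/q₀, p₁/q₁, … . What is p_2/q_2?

Using pₖ = aₖpₖ₋₁ + pₖ₋₂, qₖ = aₖqₖ₋₁ + qₖ₋₂ (with p₋₁=1, p₋₂=0, q₋₁=0, q₋₂=1):
  k=0: a=4, p=4, q=1
  k=1: a=1, p=5, q=1
  k=2: a=3, p=19, q=4

19/4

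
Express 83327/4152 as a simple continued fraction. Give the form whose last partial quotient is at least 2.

83327 = 20·4152 + 287
4152 = 14·287 + 134
287 = 2·134 + 19
134 = 7·19 + 1
19 = 19·1 + 0  (stop)
So 83327/4152 = [20; 14, 2, 7, 19].

[20; 14, 2, 7, 19]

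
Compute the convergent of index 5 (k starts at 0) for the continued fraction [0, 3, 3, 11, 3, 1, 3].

Using pₖ = aₖpₖ₋₁ + pₖ₋₂, qₖ = aₖqₖ₋₁ + qₖ₋₂ (with p₋₁=1, p₋₂=0, q₋₁=0, q₋₂=1):
  k=0: a=0, p=0, q=1
  k=1: a=3, p=1, q=3
  k=2: a=3, p=3, q=10
  k=3: a=11, p=34, q=113
  k=4: a=3, p=105, q=349
  k=5: a=1, p=139, q=462

139/462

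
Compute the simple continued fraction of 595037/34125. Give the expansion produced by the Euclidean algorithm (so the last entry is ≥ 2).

595037 = 17·34125 + 14912
34125 = 2·14912 + 4301
14912 = 3·4301 + 2009
4301 = 2·2009 + 283
2009 = 7·283 + 28
283 = 10·28 + 3
28 = 9·3 + 1
3 = 3·1 + 0  (stop)
So 595037/34125 = [17; 2, 3, 2, 7, 10, 9, 3].

[17; 2, 3, 2, 7, 10, 9, 3]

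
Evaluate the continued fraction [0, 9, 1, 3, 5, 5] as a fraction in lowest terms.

Using pₖ = aₖpₖ₋₁ + pₖ₋₂ and qₖ = aₖqₖ₋₁ + qₖ₋₂:
  k=0: a=0, p=0, q=1
  k=1: a=9, p=1, q=9
  k=2: a=1, p=1, q=10
  k=3: a=3, p=4, q=39
  k=4: a=5, p=21, q=205
  k=5: a=5, p=109, q=1064

109/1064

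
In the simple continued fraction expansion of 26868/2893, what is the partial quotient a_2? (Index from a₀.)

2

26868 = 9·2893 + 831   →  a_0 = 9
2893 = 3·831 + 400   →  a_1 = 3
831 = 2·400 + 31   →  a_2 = 2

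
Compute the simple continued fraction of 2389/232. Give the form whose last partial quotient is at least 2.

2389 = 10*232 + 69
232 = 3*69 + 25
69 = 2*25 + 19
25 = 1*19 + 6
19 = 3*6 + 1
6 = 6*1 + 0  (stop)
So 2389/232 = [10; 3, 2, 1, 3, 6].

[10; 3, 2, 1, 3, 6]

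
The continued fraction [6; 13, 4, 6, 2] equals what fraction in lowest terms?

Using pₖ = aₖpₖ₋₁ + pₖ₋₂ and qₖ = aₖqₖ₋₁ + qₖ₋₂:
  k=0: a=6, p=6, q=1
  k=1: a=13, p=79, q=13
  k=2: a=4, p=322, q=53
  k=3: a=6, p=2011, q=331
  k=4: a=2, p=4344, q=715

4344/715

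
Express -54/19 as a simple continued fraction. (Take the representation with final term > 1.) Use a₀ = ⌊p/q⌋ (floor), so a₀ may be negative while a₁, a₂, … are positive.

[-3; 6, 3]

-54 = -3×19 + 3
19 = 6×3 + 1
3 = 3×1 + 0  (stop)
So -54/19 = [-3; 6, 3].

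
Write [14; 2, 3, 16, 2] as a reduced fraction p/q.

Fold from the inside: start with 2/1.
  16 + 1/2 = 33/2
  3 + 2/33 = 101/33
  2 + 33/101 = 235/101
  14 + 101/235 = 3391/235

3391/235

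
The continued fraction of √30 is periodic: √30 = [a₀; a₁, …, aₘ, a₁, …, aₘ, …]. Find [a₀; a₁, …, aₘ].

a₀ = ⌊√30⌋ = 5.

[5; 2, 10]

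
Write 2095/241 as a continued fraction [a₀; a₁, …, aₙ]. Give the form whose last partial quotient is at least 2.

[8; 1, 2, 3, 1, 8, 2]

2095 = 8×241 + 167
241 = 1×167 + 74
167 = 2×74 + 19
74 = 3×19 + 17
19 = 1×17 + 2
17 = 8×2 + 1
2 = 2×1 + 0  (stop)
So 2095/241 = [8; 1, 2, 3, 1, 8, 2].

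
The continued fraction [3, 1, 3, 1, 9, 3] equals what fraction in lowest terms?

Fold from the inside: start with 3/1.
  9 + 1/3 = 28/3
  1 + 3/28 = 31/28
  3 + 28/31 = 121/31
  1 + 31/121 = 152/121
  3 + 121/152 = 577/152

577/152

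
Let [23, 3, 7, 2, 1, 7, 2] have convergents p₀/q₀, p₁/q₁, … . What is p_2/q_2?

513/22

Using pₖ = aₖpₖ₋₁ + pₖ₋₂, qₖ = aₖqₖ₋₁ + qₖ₋₂ (with p₋₁=1, p₋₂=0, q₋₁=0, q₋₂=1):
  k=0: a=23, p=23, q=1
  k=1: a=3, p=70, q=3
  k=2: a=7, p=513, q=22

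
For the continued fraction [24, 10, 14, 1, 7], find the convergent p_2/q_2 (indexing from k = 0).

3398/141

Using pₖ = aₖpₖ₋₁ + pₖ₋₂, qₖ = aₖqₖ₋₁ + qₖ₋₂ (with p₋₁=1, p₋₂=0, q₋₁=0, q₋₂=1):
  k=0: a=24, p=24, q=1
  k=1: a=10, p=241, q=10
  k=2: a=14, p=3398, q=141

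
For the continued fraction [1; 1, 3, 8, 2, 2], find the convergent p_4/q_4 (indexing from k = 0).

Using pₖ = aₖpₖ₋₁ + pₖ₋₂, qₖ = aₖqₖ₋₁ + qₖ₋₂ (with p₋₁=1, p₋₂=0, q₋₁=0, q₋₂=1):
  k=0: a=1, p=1, q=1
  k=1: a=1, p=2, q=1
  k=2: a=3, p=7, q=4
  k=3: a=8, p=58, q=33
  k=4: a=2, p=123, q=70

123/70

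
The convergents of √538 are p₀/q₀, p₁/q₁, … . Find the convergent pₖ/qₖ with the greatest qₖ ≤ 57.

951/41

√538 = [23; 5, 7, 1, 1, 7, 5, 46, …] (period length 7).
Convergents:
  p_0/q_0 = 23/1
  p_1/q_1 = 116/5
  p_2/q_2 = 835/36
  p_3/q_3 = 951/41
  p_4/q_4 = 1786/77
q_3 = 41 ≤ 57 < 77 = q_4, so the answer is 951/41.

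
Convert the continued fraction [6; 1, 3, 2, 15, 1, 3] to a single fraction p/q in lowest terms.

Fold from the inside: start with 3/1.
  1 + 1/3 = 4/3
  15 + 3/4 = 63/4
  2 + 4/63 = 130/63
  3 + 63/130 = 453/130
  1 + 130/453 = 583/453
  6 + 453/583 = 3951/583

3951/583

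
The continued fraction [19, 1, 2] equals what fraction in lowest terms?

59/3

Using pₖ = aₖpₖ₋₁ + pₖ₋₂ and qₖ = aₖqₖ₋₁ + qₖ₋₂:
  k=0: a=19, p=19, q=1
  k=1: a=1, p=20, q=1
  k=2: a=2, p=59, q=3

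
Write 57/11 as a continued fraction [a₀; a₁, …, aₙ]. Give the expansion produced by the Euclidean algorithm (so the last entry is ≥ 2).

57 = 5·11 + 2
11 = 5·2 + 1
2 = 2·1 + 0  (stop)
So 57/11 = [5; 5, 2].

[5; 5, 2]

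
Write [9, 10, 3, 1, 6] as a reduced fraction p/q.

2520/277

Fold from the inside: start with 6/1.
  1 + 1/6 = 7/6
  3 + 6/7 = 27/7
  10 + 7/27 = 277/27
  9 + 27/277 = 2520/277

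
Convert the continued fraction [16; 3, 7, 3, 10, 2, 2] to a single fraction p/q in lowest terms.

60347/3698

Fold from the inside: start with 2/1.
  2 + 1/2 = 5/2
  10 + 2/5 = 52/5
  3 + 5/52 = 161/52
  7 + 52/161 = 1179/161
  3 + 161/1179 = 3698/1179
  16 + 1179/3698 = 60347/3698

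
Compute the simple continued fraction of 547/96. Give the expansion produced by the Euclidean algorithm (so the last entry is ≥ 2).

547 = 5×96 + 67
96 = 1×67 + 29
67 = 2×29 + 9
29 = 3×9 + 2
9 = 4×2 + 1
2 = 2×1 + 0  (stop)
So 547/96 = [5; 1, 2, 3, 4, 2].

[5; 1, 2, 3, 4, 2]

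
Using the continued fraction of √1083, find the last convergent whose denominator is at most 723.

23497/714

√1083 = [32; 1, 9, 1, 64, …] (period length 4).
Convergents:
  p_0/q_0 = 32/1
  p_1/q_1 = 33/1
  p_2/q_2 = 329/10
  p_3/q_3 = 362/11
  p_4/q_4 = 23497/714
  p_5/q_5 = 23859/725
q_4 = 714 ≤ 723 < 725 = q_5, so the answer is 23497/714.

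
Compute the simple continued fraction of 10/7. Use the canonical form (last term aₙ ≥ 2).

10 = 1·7 + 3
7 = 2·3 + 1
3 = 3·1 + 0  (stop)
So 10/7 = [1; 2, 3].

[1; 2, 3]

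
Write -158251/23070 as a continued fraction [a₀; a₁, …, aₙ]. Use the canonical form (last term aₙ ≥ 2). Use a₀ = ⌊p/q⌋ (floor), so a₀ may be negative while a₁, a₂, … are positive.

[-7; 7, 8, 6, 3, 3, 6]

-158251 = -7×23070 + 3239
23070 = 7×3239 + 397
3239 = 8×397 + 63
397 = 6×63 + 19
63 = 3×19 + 6
19 = 3×6 + 1
6 = 6×1 + 0  (stop)
So -158251/23070 = [-7; 7, 8, 6, 3, 3, 6].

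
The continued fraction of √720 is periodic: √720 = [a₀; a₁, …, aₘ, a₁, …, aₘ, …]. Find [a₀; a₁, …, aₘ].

a₀ = ⌊√720⌋ = 26.

[26; 1, 4, 1, 52]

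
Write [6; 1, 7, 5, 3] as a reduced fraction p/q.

Using pₖ = aₖpₖ₋₁ + pₖ₋₂ and qₖ = aₖqₖ₋₁ + qₖ₋₂:
  k=0: a=6, p=6, q=1
  k=1: a=1, p=7, q=1
  k=2: a=7, p=55, q=8
  k=3: a=5, p=282, q=41
  k=4: a=3, p=901, q=131

901/131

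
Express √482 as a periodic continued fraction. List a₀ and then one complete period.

a₀ = ⌊√482⌋ = 21.
With m₀=0, d₀=1 and mₖ₊₁ = dₖaₖ − mₖ, dₖ₊₁ = (n − mₖ₊₁²)/dₖ, aₖ₊₁ = ⌊(a₀+mₖ₊₁)/dₖ₊₁⌋:
  k=1: m=21, d=41, a=1
  k=2: m=20, d=2, a=20
  k=3: m=20, d=41, a=1
  k=4: m=21, d=1, a=42
d=1 and a=2a₀=42 at k=4, so the next step gives (m, d) = (21, 41) again — its k=1 value — and the period has length 4.

[21; 1, 20, 1, 42]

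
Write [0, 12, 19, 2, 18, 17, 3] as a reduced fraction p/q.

37609/453238

Fold from the inside: start with 3/1.
  17 + 1/3 = 52/3
  18 + 3/52 = 939/52
  2 + 52/939 = 1930/939
  19 + 939/1930 = 37609/1930
  12 + 1930/37609 = 453238/37609
  0 + 37609/453238 = 37609/453238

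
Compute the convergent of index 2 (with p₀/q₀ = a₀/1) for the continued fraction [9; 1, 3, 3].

Using pₖ = aₖpₖ₋₁ + pₖ₋₂, qₖ = aₖqₖ₋₁ + qₖ₋₂ (with p₋₁=1, p₋₂=0, q₋₁=0, q₋₂=1):
  k=0: a=9, p=9, q=1
  k=1: a=1, p=10, q=1
  k=2: a=3, p=39, q=4

39/4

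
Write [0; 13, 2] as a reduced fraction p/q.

Using pₖ = aₖpₖ₋₁ + pₖ₋₂ and qₖ = aₖqₖ₋₁ + qₖ₋₂:
  k=0: a=0, p=0, q=1
  k=1: a=13, p=1, q=13
  k=2: a=2, p=2, q=27

2/27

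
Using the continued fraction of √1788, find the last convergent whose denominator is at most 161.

6385/151

√1788 = [42; 3, 1, 1, 20, 1, 1, 3, 84, …] (period length 8).
Convergents:
  p_0/q_0 = 42/1
  p_1/q_1 = 127/3
  p_2/q_2 = 169/4
  p_3/q_3 = 296/7
  p_4/q_4 = 6089/144
  p_5/q_5 = 6385/151
  p_6/q_6 = 12474/295
q_5 = 151 ≤ 161 < 295 = q_6, so the answer is 6385/151.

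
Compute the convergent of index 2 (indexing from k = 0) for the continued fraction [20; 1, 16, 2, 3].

356/17

Using pₖ = aₖpₖ₋₁ + pₖ₋₂, qₖ = aₖqₖ₋₁ + qₖ₋₂ (with p₋₁=1, p₋₂=0, q₋₁=0, q₋₂=1):
  k=0: a=20, p=20, q=1
  k=1: a=1, p=21, q=1
  k=2: a=16, p=356, q=17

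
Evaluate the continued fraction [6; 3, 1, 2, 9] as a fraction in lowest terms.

Using pₖ = aₖpₖ₋₁ + pₖ₋₂ and qₖ = aₖqₖ₋₁ + qₖ₋₂:
  k=0: a=6, p=6, q=1
  k=1: a=3, p=19, q=3
  k=2: a=1, p=25, q=4
  k=3: a=2, p=69, q=11
  k=4: a=9, p=646, q=103

646/103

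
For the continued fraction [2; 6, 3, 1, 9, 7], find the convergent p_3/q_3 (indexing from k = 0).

54/25

Using pₖ = aₖpₖ₋₁ + pₖ₋₂, qₖ = aₖqₖ₋₁ + qₖ₋₂ (with p₋₁=1, p₋₂=0, q₋₁=0, q₋₂=1):
  k=0: a=2, p=2, q=1
  k=1: a=6, p=13, q=6
  k=2: a=3, p=41, q=19
  k=3: a=1, p=54, q=25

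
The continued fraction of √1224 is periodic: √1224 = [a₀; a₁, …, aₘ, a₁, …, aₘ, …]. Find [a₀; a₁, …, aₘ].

[34; 1, 68]

a₀ = ⌊√1224⌋ = 34.
With m₀=0, d₀=1 and mₖ₊₁ = dₖaₖ − mₖ, dₖ₊₁ = (n − mₖ₊₁²)/dₖ, aₖ₊₁ = ⌊(a₀+mₖ₊₁)/dₖ₊₁⌋:
  k=1: m=34, d=68, a=1
  k=2: m=34, d=1, a=68
d=1 and a=2a₀=68 at k=2, so the next step gives (m, d) = (34, 68) again — its k=1 value — and the period has length 2.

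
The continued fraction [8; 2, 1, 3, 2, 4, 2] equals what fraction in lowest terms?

2065/247

Using pₖ = aₖpₖ₋₁ + pₖ₋₂ and qₖ = aₖqₖ₋₁ + qₖ₋₂:
  k=0: a=8, p=8, q=1
  k=1: a=2, p=17, q=2
  k=2: a=1, p=25, q=3
  k=3: a=3, p=92, q=11
  k=4: a=2, p=209, q=25
  k=5: a=4, p=928, q=111
  k=6: a=2, p=2065, q=247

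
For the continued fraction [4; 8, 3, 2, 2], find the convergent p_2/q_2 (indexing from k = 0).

103/25

Using pₖ = aₖpₖ₋₁ + pₖ₋₂, qₖ = aₖqₖ₋₁ + qₖ₋₂ (with p₋₁=1, p₋₂=0, q₋₁=0, q₋₂=1):
  k=0: a=4, p=4, q=1
  k=1: a=8, p=33, q=8
  k=2: a=3, p=103, q=25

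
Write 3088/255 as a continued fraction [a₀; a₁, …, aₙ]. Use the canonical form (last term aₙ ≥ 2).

3088 = 12·255 + 28
255 = 9·28 + 3
28 = 9·3 + 1
3 = 3·1 + 0  (stop)
So 3088/255 = [12; 9, 9, 3].

[12; 9, 9, 3]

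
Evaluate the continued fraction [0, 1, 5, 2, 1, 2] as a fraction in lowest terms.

Using pₖ = aₖpₖ₋₁ + pₖ₋₂ and qₖ = aₖqₖ₋₁ + qₖ₋₂:
  k=0: a=0, p=0, q=1
  k=1: a=1, p=1, q=1
  k=2: a=5, p=5, q=6
  k=3: a=2, p=11, q=13
  k=4: a=1, p=16, q=19
  k=5: a=2, p=43, q=51

43/51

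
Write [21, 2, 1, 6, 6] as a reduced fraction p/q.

2626/123

Fold from the inside: start with 6/1.
  6 + 1/6 = 37/6
  1 + 6/37 = 43/37
  2 + 37/43 = 123/43
  21 + 43/123 = 2626/123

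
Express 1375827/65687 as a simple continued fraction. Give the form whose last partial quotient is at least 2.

1375827 = 20×65687 + 62087
65687 = 1×62087 + 3600
62087 = 17×3600 + 887
3600 = 4×887 + 52
887 = 17×52 + 3
52 = 17×3 + 1
3 = 3×1 + 0  (stop)
So 1375827/65687 = [20; 1, 17, 4, 17, 17, 3].

[20; 1, 17, 4, 17, 17, 3]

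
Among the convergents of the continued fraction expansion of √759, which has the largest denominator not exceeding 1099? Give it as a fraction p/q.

30057/1091

√759 = [27; 1, 1, 4, 1, 1, 54, …] (period length 6).
Convergents:
  p_0/q_0 = 27/1
  p_1/q_1 = 28/1
  p_2/q_2 = 55/2
  p_3/q_3 = 248/9
  p_4/q_4 = 303/11
  p_5/q_5 = 551/20
  p_6/q_6 = 30057/1091
  p_7/q_7 = 30608/1111
q_6 = 1091 ≤ 1099 < 1111 = q_7, so the answer is 30057/1091.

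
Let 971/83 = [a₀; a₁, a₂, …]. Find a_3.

971 = 11·83 + 58   →  a_0 = 11
83 = 1·58 + 25   →  a_1 = 1
58 = 2·25 + 8   →  a_2 = 2
25 = 3·8 + 1   →  a_3 = 3

3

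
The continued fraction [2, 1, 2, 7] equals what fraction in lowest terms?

59/22

Fold from the inside: start with 7/1.
  2 + 1/7 = 15/7
  1 + 7/15 = 22/15
  2 + 15/22 = 59/22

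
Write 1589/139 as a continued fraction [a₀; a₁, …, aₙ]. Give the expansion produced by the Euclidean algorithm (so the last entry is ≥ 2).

1589 = 11·139 + 60
139 = 2·60 + 19
60 = 3·19 + 3
19 = 6·3 + 1
3 = 3·1 + 0  (stop)
So 1589/139 = [11; 2, 3, 6, 3].

[11; 2, 3, 6, 3]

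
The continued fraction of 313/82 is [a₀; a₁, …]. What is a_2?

313 = 3·82 + 67   →  a_0 = 3
82 = 1·67 + 15   →  a_1 = 1
67 = 4·15 + 7   →  a_2 = 4

4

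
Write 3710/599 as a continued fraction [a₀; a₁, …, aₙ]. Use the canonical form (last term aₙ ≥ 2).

3710 = 6·599 + 116
599 = 5·116 + 19
116 = 6·19 + 2
19 = 9·2 + 1
2 = 2·1 + 0  (stop)
So 3710/599 = [6; 5, 6, 9, 2].

[6; 5, 6, 9, 2]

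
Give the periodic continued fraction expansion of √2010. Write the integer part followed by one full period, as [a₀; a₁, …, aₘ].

[44; 1, 4, 1, 88]

a₀ = ⌊√2010⌋ = 44.
With m₀=0, d₀=1 and mₖ₊₁ = dₖaₖ − mₖ, dₖ₊₁ = (n − mₖ₊₁²)/dₖ, aₖ₊₁ = ⌊(a₀+mₖ₊₁)/dₖ₊₁⌋:
  k=1: m=44, d=74, a=1
  k=2: m=30, d=15, a=4
  k=3: m=30, d=74, a=1
  k=4: m=44, d=1, a=88
d=1 and a=2a₀=88 at k=4, so the next step gives (m, d) = (44, 74) again — its k=1 value — and the period has length 4.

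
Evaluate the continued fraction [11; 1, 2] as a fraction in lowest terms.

35/3

Using pₖ = aₖpₖ₋₁ + pₖ₋₂ and qₖ = aₖqₖ₋₁ + qₖ₋₂:
  k=0: a=11, p=11, q=1
  k=1: a=1, p=12, q=1
  k=2: a=2, p=35, q=3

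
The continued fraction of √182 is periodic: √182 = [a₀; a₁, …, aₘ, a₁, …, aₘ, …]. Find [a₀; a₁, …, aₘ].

[13; 2, 26]

a₀ = ⌊√182⌋ = 13.
With m₀=0, d₀=1 and mₖ₊₁ = dₖaₖ − mₖ, dₖ₊₁ = (n − mₖ₊₁²)/dₖ, aₖ₊₁ = ⌊(a₀+mₖ₊₁)/dₖ₊₁⌋:
  k=1: m=13, d=13, a=2
  k=2: m=13, d=1, a=26
d=1 and a=2a₀=26 at k=2, so the next step gives (m, d) = (13, 13) again — its k=1 value — and the period has length 2.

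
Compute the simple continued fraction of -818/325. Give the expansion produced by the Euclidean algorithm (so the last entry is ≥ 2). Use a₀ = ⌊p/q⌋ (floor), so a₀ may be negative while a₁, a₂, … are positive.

[-3; 2, 14, 3, 1, 2]

-818 = -3·325 + 157
325 = 2·157 + 11
157 = 14·11 + 3
11 = 3·3 + 2
3 = 1·2 + 1
2 = 2·1 + 0  (stop)
So -818/325 = [-3; 2, 14, 3, 1, 2].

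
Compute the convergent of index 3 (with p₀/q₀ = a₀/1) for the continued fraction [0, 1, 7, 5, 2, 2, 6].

Using pₖ = aₖpₖ₋₁ + pₖ₋₂, qₖ = aₖqₖ₋₁ + qₖ₋₂ (with p₋₁=1, p₋₂=0, q₋₁=0, q₋₂=1):
  k=0: a=0, p=0, q=1
  k=1: a=1, p=1, q=1
  k=2: a=7, p=7, q=8
  k=3: a=5, p=36, q=41

36/41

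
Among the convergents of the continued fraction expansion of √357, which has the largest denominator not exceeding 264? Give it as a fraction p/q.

3401/180

√357 = [18; 1, 8, 2, 8, 1, 36, …] (period length 6).
Convergents:
  p_0/q_0 = 18/1
  p_1/q_1 = 19/1
  p_2/q_2 = 170/9
  p_3/q_3 = 359/19
  p_4/q_4 = 3042/161
  p_5/q_5 = 3401/180
  p_6/q_6 = 125478/6641
q_5 = 180 ≤ 264 < 6641 = q_6, so the answer is 3401/180.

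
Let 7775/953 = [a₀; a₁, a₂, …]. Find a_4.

1

7775 = 8·953 + 151   →  a_0 = 8
953 = 6·151 + 47   →  a_1 = 6
151 = 3·47 + 10   →  a_2 = 3
47 = 4·10 + 7   →  a_3 = 4
10 = 1·7 + 3   →  a_4 = 1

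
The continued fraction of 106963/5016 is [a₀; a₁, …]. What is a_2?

12

106963 = 21·5016 + 1627   →  a_0 = 21
5016 = 3·1627 + 135   →  a_1 = 3
1627 = 12·135 + 7   →  a_2 = 12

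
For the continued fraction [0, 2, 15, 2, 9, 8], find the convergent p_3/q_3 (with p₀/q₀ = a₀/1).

31/64

Using pₖ = aₖpₖ₋₁ + pₖ₋₂, qₖ = aₖqₖ₋₁ + qₖ₋₂ (with p₋₁=1, p₋₂=0, q₋₁=0, q₋₂=1):
  k=0: a=0, p=0, q=1
  k=1: a=2, p=1, q=2
  k=2: a=15, p=15, q=31
  k=3: a=2, p=31, q=64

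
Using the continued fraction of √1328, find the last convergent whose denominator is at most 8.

255/7

√1328 = [36; 2, 3, 1, 3, 1, 3, 2, 72, …] (period length 8).
Convergents:
  p_0/q_0 = 36/1
  p_1/q_1 = 73/2
  p_2/q_2 = 255/7
  p_3/q_3 = 328/9
q_2 = 7 ≤ 8 < 9 = q_3, so the answer is 255/7.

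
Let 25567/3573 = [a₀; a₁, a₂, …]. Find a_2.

25567 = 7·3573 + 556   →  a_0 = 7
3573 = 6·556 + 237   →  a_1 = 6
556 = 2·237 + 82   →  a_2 = 2

2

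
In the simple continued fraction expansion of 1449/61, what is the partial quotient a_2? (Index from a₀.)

3

1449 = 23·61 + 46   →  a_0 = 23
61 = 1·46 + 15   →  a_1 = 1
46 = 3·15 + 1   →  a_2 = 3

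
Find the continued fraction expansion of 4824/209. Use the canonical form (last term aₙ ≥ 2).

[23; 12, 3, 2, 2]

4824 = 23*209 + 17
209 = 12*17 + 5
17 = 3*5 + 2
5 = 2*2 + 1
2 = 2*1 + 0  (stop)
So 4824/209 = [23; 12, 3, 2, 2].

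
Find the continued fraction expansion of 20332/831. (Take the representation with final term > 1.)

[24; 2, 7, 18, 3]

20332 = 24*831 + 388
831 = 2*388 + 55
388 = 7*55 + 3
55 = 18*3 + 1
3 = 3*1 + 0  (stop)
So 20332/831 = [24; 2, 7, 18, 3].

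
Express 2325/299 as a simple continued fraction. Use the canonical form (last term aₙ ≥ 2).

2325 = 7·299 + 232
299 = 1·232 + 67
232 = 3·67 + 31
67 = 2·31 + 5
31 = 6·5 + 1
5 = 5·1 + 0  (stop)
So 2325/299 = [7; 1, 3, 2, 6, 5].

[7; 1, 3, 2, 6, 5]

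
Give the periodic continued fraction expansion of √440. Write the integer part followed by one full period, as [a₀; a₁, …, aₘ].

a₀ = ⌊√440⌋ = 20.

[20; 1, 40]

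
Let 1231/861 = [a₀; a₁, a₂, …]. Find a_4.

1231 = 1·861 + 370   →  a_0 = 1
861 = 2·370 + 121   →  a_1 = 2
370 = 3·121 + 7   →  a_2 = 3
121 = 17·7 + 2   →  a_3 = 17
7 = 3·2 + 1   →  a_4 = 3

3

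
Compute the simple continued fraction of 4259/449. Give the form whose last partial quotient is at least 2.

4259 = 9×449 + 218
449 = 2×218 + 13
218 = 16×13 + 10
13 = 1×10 + 3
10 = 3×3 + 1
3 = 3×1 + 0  (stop)
So 4259/449 = [9; 2, 16, 1, 3, 3].

[9; 2, 16, 1, 3, 3]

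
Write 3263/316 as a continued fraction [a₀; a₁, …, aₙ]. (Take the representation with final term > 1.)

3263 = 10*316 + 103
316 = 3*103 + 7
103 = 14*7 + 5
7 = 1*5 + 2
5 = 2*2 + 1
2 = 2*1 + 0  (stop)
So 3263/316 = [10; 3, 14, 1, 2, 2].

[10; 3, 14, 1, 2, 2]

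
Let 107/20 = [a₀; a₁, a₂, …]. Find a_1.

2

107 = 5·20 + 7   →  a_0 = 5
20 = 2·7 + 6   →  a_1 = 2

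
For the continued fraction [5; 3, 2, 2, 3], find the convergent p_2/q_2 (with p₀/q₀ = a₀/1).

Using pₖ = aₖpₖ₋₁ + pₖ₋₂, qₖ = aₖqₖ₋₁ + qₖ₋₂ (with p₋₁=1, p₋₂=0, q₋₁=0, q₋₂=1):
  k=0: a=5, p=5, q=1
  k=1: a=3, p=16, q=3
  k=2: a=2, p=37, q=7

37/7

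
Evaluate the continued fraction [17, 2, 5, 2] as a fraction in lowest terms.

Using pₖ = aₖpₖ₋₁ + pₖ₋₂ and qₖ = aₖqₖ₋₁ + qₖ₋₂:
  k=0: a=17, p=17, q=1
  k=1: a=2, p=35, q=2
  k=2: a=5, p=192, q=11
  k=3: a=2, p=419, q=24

419/24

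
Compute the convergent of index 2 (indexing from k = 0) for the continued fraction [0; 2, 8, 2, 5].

8/17

Using pₖ = aₖpₖ₋₁ + pₖ₋₂, qₖ = aₖqₖ₋₁ + qₖ₋₂ (with p₋₁=1, p₋₂=0, q₋₁=0, q₋₂=1):
  k=0: a=0, p=0, q=1
  k=1: a=2, p=1, q=2
  k=2: a=8, p=8, q=17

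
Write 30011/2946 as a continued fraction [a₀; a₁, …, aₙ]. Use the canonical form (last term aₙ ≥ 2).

30011 = 10·2946 + 551
2946 = 5·551 + 191
551 = 2·191 + 169
191 = 1·169 + 22
169 = 7·22 + 15
22 = 1·15 + 7
15 = 2·7 + 1
7 = 7·1 + 0  (stop)
So 30011/2946 = [10; 5, 2, 1, 7, 1, 2, 7].

[10; 5, 2, 1, 7, 1, 2, 7]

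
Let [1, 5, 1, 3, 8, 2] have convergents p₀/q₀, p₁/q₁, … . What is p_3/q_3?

Using pₖ = aₖpₖ₋₁ + pₖ₋₂, qₖ = aₖqₖ₋₁ + qₖ₋₂ (with p₋₁=1, p₋₂=0, q₋₁=0, q₋₂=1):
  k=0: a=1, p=1, q=1
  k=1: a=5, p=6, q=5
  k=2: a=1, p=7, q=6
  k=3: a=3, p=27, q=23

27/23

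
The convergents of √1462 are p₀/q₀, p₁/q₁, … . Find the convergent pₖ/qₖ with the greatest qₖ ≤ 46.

650/17

√1462 = [38; 4, 4, 4, 76, …] (period length 4).
Convergents:
  p_0/q_0 = 38/1
  p_1/q_1 = 153/4
  p_2/q_2 = 650/17
  p_3/q_3 = 2753/72
q_2 = 17 ≤ 46 < 72 = q_3, so the answer is 650/17.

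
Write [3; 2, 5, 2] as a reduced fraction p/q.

Using pₖ = aₖpₖ₋₁ + pₖ₋₂ and qₖ = aₖqₖ₋₁ + qₖ₋₂:
  k=0: a=3, p=3, q=1
  k=1: a=2, p=7, q=2
  k=2: a=5, p=38, q=11
  k=3: a=2, p=83, q=24

83/24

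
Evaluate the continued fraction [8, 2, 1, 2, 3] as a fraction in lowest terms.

Fold from the inside: start with 3/1.
  2 + 1/3 = 7/3
  1 + 3/7 = 10/7
  2 + 7/10 = 27/10
  8 + 10/27 = 226/27

226/27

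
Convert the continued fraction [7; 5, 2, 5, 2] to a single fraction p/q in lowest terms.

941/131

Fold from the inside: start with 2/1.
  5 + 1/2 = 11/2
  2 + 2/11 = 24/11
  5 + 11/24 = 131/24
  7 + 24/131 = 941/131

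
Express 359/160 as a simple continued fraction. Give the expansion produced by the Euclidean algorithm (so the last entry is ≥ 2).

[2; 4, 9, 1, 3]

359 = 2·160 + 39
160 = 4·39 + 4
39 = 9·4 + 3
4 = 1·3 + 1
3 = 3·1 + 0  (stop)
So 359/160 = [2; 4, 9, 1, 3].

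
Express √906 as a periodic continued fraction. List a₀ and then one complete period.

a₀ = ⌊√906⌋ = 30.

[30; 10, 60]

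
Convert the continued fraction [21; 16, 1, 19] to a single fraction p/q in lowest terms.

7139/339

Fold from the inside: start with 19/1.
  1 + 1/19 = 20/19
  16 + 19/20 = 339/20
  21 + 20/339 = 7139/339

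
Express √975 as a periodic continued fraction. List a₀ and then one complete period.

a₀ = ⌊√975⌋ = 31.
With m₀=0, d₀=1 and mₖ₊₁ = dₖaₖ − mₖ, dₖ₊₁ = (n − mₖ₊₁²)/dₖ, aₖ₊₁ = ⌊(a₀+mₖ₊₁)/dₖ₊₁⌋:
  k=1: m=31, d=14, a=4
  k=2: m=25, d=25, a=2
  k=3: m=25, d=14, a=4
  k=4: m=31, d=1, a=62
d=1 and a=2a₀=62 at k=4, so the next step gives (m, d) = (31, 14) again — its k=1 value — and the period has length 4.

[31; 4, 2, 4, 62]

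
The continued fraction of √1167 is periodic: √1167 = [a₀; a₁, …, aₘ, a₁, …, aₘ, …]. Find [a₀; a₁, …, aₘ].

[34; 6, 5, 11, 5, 6, 68]

a₀ = ⌊√1167⌋ = 34.
With m₀=0, d₀=1 and mₖ₊₁ = dₖaₖ − mₖ, dₖ₊₁ = (n − mₖ₊₁²)/dₖ, aₖ₊₁ = ⌊(a₀+mₖ₊₁)/dₖ₊₁⌋:
  k=1: m=34, d=11, a=6
  k=2: m=32, d=13, a=5
  k=3: m=33, d=6, a=11
  k=4: m=33, d=13, a=5
  k=5: m=32, d=11, a=6
  k=6: m=34, d=1, a=68
d=1 and a=2a₀=68 at k=6, so the next step gives (m, d) = (34, 11) again — its k=1 value — and the period has length 6.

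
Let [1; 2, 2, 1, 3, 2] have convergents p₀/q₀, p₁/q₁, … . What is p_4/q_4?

37/26

Using pₖ = aₖpₖ₋₁ + pₖ₋₂, qₖ = aₖqₖ₋₁ + qₖ₋₂ (with p₋₁=1, p₋₂=0, q₋₁=0, q₋₂=1):
  k=0: a=1, p=1, q=1
  k=1: a=2, p=3, q=2
  k=2: a=2, p=7, q=5
  k=3: a=1, p=10, q=7
  k=4: a=3, p=37, q=26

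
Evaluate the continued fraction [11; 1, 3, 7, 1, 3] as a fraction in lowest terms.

Fold from the inside: start with 3/1.
  1 + 1/3 = 4/3
  7 + 3/4 = 31/4
  3 + 4/31 = 97/31
  1 + 31/97 = 128/97
  11 + 97/128 = 1505/128

1505/128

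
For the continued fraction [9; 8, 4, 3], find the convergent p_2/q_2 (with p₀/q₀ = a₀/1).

301/33

Using pₖ = aₖpₖ₋₁ + pₖ₋₂, qₖ = aₖqₖ₋₁ + qₖ₋₂ (with p₋₁=1, p₋₂=0, q₋₁=0, q₋₂=1):
  k=0: a=9, p=9, q=1
  k=1: a=8, p=73, q=8
  k=2: a=4, p=301, q=33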